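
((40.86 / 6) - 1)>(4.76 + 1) True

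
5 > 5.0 False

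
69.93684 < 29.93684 False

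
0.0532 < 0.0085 False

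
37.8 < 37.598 False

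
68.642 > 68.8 False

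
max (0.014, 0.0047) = 0.014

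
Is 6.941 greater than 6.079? Yes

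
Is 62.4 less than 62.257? No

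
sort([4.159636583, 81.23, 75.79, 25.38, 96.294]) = [4.159636583, 25.38, 75.79, 81.23, 96.294]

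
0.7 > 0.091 True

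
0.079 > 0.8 False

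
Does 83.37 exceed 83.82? No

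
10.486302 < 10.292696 False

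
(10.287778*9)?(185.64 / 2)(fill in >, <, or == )<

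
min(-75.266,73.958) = -75.266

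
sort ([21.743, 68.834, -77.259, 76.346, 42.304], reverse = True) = [76.346, 68.834, 42.304, 21.743, -77.259]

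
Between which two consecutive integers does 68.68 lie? 68 and 69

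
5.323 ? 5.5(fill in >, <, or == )<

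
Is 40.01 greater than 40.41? No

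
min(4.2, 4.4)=4.2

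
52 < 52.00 False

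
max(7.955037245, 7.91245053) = 7.955037245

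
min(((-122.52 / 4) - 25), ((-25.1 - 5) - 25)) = -55.63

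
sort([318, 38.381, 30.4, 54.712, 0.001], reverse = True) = [318, 54.712, 38.381, 30.4, 0.001]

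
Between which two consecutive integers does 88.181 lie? 88 and 89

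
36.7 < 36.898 True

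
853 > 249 True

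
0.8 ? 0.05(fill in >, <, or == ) >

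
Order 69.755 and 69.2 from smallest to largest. 69.2, 69.755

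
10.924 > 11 False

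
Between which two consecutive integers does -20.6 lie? -21 and -20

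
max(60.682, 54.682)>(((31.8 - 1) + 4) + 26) False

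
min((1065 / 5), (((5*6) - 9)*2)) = 42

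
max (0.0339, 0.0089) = 0.0339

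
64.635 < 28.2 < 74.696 False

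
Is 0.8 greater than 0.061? Yes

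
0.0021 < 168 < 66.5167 False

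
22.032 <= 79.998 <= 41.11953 False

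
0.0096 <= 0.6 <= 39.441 True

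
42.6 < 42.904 True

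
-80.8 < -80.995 False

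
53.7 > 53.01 True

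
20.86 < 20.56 False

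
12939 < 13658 True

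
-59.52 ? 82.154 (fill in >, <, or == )<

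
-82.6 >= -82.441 False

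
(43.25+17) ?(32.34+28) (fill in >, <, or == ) <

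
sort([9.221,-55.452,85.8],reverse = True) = [85.8,9.221,-55.452]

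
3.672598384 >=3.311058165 True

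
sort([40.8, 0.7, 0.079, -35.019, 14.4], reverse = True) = [40.8, 14.4, 0.7, 0.079, -35.019]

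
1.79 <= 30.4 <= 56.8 True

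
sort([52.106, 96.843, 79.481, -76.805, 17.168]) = [-76.805, 17.168, 52.106, 79.481, 96.843]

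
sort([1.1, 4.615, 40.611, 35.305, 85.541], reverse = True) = [85.541, 40.611, 35.305, 4.615, 1.1]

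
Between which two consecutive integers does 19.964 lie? 19 and 20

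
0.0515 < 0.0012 False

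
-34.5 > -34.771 True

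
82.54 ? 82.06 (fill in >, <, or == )>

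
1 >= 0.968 True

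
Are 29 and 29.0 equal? Yes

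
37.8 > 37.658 True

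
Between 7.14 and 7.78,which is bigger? 7.78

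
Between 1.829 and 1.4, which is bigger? 1.829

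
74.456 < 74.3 False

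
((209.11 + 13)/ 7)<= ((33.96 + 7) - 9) True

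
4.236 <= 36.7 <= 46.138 True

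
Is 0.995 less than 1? Yes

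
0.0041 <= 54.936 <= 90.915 True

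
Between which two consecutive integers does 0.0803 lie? 0 and 1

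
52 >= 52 True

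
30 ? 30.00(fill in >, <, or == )==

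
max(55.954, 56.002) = 56.002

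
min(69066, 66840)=66840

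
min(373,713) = 373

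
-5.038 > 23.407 False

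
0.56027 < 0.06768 False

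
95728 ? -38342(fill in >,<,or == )>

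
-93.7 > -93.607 False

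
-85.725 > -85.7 False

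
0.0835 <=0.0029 False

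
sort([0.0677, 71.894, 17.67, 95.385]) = [0.0677, 17.67, 71.894, 95.385]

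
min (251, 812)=251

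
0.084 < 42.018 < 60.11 True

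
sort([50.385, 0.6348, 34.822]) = [0.6348, 34.822, 50.385]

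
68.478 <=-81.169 False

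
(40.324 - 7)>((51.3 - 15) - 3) True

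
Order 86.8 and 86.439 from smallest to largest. 86.439, 86.8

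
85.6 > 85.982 False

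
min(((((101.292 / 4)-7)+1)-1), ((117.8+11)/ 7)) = 18.323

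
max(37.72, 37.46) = 37.72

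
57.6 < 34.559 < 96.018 False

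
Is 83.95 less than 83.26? No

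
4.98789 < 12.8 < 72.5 True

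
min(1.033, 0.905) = 0.905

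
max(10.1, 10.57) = 10.57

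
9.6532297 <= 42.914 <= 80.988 True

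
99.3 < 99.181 False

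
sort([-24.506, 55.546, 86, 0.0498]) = [-24.506, 0.0498, 55.546, 86]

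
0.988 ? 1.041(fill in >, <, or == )<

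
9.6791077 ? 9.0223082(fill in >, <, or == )>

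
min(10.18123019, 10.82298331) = 10.18123019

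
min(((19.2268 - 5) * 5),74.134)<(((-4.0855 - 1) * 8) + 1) False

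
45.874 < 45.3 False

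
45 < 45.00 False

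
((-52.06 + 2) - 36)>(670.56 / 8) False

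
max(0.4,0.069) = 0.4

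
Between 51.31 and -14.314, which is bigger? 51.31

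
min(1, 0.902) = 0.902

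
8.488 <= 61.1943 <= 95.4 True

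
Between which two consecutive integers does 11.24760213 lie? 11 and 12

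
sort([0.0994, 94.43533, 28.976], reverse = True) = [94.43533, 28.976, 0.0994]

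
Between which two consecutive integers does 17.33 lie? 17 and 18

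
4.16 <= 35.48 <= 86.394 True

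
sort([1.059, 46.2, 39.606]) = [1.059, 39.606, 46.2]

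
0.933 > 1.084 False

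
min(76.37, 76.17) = 76.17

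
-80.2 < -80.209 False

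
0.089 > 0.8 False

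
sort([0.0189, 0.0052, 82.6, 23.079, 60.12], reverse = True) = [82.6, 60.12, 23.079, 0.0189, 0.0052]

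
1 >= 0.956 True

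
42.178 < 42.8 True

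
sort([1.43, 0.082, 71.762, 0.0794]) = [0.0794, 0.082, 1.43, 71.762]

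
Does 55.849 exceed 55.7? Yes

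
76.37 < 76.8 True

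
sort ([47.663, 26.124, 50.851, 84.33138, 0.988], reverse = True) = [84.33138, 50.851, 47.663, 26.124, 0.988]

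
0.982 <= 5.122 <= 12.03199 True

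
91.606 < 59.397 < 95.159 False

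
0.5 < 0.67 True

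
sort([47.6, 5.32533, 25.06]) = [5.32533, 25.06, 47.6]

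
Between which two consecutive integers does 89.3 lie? 89 and 90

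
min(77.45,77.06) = 77.06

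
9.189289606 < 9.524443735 True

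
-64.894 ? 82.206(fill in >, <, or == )<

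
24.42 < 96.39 True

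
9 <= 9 True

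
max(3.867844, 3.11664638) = 3.867844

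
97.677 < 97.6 False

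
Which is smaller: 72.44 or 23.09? 23.09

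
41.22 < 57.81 True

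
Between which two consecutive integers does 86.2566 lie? 86 and 87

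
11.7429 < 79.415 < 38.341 False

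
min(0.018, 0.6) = 0.018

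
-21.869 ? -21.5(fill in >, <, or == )<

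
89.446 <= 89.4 False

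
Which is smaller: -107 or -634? -634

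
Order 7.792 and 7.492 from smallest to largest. 7.492, 7.792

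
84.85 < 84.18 False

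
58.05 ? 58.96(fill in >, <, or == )<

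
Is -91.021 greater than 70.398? No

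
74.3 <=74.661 True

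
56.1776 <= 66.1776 True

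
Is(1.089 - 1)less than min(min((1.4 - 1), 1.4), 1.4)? Yes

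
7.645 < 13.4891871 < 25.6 True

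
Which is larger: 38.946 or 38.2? 38.946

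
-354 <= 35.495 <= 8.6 False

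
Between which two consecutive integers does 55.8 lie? 55 and 56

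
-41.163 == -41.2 False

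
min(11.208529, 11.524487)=11.208529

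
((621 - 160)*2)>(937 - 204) True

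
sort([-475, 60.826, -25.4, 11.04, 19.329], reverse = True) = [60.826, 19.329, 11.04, -25.4, -475]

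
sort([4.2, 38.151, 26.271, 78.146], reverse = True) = [78.146, 38.151, 26.271, 4.2]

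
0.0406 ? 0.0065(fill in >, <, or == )>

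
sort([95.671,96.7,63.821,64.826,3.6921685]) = [3.6921685,63.821,64.826,95.671,96.7]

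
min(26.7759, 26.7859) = 26.7759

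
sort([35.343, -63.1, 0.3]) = [-63.1, 0.3, 35.343]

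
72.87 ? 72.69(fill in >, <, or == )>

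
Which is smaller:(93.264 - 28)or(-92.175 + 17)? (-92.175 + 17)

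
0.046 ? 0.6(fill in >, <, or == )<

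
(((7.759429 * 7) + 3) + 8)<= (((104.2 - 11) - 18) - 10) False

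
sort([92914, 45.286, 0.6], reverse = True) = [92914, 45.286, 0.6]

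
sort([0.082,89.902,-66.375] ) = [-66.375,0.082,89.902]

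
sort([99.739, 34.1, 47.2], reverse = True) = [99.739, 47.2, 34.1]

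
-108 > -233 True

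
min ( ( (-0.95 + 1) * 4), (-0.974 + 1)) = 0.026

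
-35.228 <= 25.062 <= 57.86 True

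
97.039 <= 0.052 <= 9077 False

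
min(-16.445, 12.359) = -16.445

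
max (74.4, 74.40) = 74.40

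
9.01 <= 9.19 True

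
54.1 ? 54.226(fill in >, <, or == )<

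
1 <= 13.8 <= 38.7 True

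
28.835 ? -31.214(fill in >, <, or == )>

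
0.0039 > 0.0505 False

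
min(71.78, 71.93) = 71.78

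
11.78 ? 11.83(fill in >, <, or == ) <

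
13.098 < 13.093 False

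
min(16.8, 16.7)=16.7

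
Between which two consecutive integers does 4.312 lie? 4 and 5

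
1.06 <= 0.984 False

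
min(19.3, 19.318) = 19.3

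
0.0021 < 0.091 True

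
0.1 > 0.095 True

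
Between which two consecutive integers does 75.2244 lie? 75 and 76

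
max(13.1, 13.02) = 13.1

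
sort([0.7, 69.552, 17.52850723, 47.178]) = [0.7, 17.52850723, 47.178, 69.552]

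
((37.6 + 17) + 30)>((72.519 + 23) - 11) True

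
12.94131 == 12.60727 False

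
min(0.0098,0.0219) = 0.0098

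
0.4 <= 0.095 False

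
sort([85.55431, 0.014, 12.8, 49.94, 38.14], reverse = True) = [85.55431, 49.94, 38.14, 12.8, 0.014]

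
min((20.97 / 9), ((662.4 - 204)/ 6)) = 2.33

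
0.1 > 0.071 True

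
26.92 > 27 False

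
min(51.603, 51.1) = 51.1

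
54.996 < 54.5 False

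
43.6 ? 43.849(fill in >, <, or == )<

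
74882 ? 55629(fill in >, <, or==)>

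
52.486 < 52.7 True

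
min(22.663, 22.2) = 22.2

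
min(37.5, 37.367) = 37.367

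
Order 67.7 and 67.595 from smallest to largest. 67.595, 67.7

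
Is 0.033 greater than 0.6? No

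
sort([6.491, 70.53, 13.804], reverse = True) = [70.53, 13.804, 6.491]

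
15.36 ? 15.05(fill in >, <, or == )>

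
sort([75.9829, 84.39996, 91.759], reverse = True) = [91.759, 84.39996, 75.9829]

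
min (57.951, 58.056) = 57.951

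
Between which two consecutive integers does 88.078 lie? 88 and 89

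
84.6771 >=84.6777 False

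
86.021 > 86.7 False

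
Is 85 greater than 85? No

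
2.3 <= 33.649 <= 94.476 True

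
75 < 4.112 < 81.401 False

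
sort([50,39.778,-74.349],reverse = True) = [50,39.778,-74.349]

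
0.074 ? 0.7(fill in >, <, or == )<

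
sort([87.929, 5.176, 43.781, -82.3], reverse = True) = [87.929, 43.781, 5.176, -82.3]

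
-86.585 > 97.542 False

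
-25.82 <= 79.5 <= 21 False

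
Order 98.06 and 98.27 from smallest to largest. 98.06, 98.27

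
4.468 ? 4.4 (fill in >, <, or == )>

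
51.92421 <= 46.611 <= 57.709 False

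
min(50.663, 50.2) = 50.2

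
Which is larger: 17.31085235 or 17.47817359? 17.47817359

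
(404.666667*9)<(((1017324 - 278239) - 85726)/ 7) True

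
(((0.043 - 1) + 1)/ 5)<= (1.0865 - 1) True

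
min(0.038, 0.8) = 0.038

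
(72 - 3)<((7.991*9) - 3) False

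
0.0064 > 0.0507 False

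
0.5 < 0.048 False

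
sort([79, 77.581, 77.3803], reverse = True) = [79, 77.581, 77.3803]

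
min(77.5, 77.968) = 77.5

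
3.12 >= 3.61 False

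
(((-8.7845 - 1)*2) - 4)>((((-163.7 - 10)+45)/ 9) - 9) False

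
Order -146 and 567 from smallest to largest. -146, 567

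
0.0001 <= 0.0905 True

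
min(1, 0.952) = 0.952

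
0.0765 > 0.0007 True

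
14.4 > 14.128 True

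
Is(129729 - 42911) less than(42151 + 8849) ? No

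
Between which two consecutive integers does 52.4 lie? 52 and 53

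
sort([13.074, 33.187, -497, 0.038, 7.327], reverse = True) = [33.187, 13.074, 7.327, 0.038, -497]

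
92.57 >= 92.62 False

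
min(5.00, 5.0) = 5.00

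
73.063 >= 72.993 True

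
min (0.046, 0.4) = 0.046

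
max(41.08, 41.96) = 41.96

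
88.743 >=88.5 True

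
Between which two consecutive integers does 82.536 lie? 82 and 83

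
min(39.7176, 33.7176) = 33.7176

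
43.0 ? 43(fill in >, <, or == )==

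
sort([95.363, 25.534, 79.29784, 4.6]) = [4.6, 25.534, 79.29784, 95.363]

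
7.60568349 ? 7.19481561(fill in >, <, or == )>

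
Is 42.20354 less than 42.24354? Yes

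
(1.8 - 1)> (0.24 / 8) True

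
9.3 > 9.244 True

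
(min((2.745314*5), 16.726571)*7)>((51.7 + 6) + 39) False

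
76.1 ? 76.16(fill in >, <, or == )<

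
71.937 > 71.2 True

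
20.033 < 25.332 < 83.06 True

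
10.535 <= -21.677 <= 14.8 False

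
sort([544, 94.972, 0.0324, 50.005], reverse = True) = [544, 94.972, 50.005, 0.0324]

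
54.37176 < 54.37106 False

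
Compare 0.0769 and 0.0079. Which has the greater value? 0.0769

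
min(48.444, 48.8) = 48.444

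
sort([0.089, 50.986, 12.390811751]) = [0.089, 12.390811751, 50.986]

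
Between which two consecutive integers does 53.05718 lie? 53 and 54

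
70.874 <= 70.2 False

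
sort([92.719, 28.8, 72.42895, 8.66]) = [8.66, 28.8, 72.42895, 92.719]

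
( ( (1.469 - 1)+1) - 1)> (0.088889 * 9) False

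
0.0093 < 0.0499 True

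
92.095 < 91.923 False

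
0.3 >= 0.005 True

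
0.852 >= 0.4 True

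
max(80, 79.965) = 80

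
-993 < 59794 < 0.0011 False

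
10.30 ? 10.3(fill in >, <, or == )==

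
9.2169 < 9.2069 False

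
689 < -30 False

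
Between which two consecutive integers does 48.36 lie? 48 and 49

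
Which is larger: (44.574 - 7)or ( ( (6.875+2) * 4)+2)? (44.574 - 7)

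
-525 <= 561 True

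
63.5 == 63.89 False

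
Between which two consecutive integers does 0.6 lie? 0 and 1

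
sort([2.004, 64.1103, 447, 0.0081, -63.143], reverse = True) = [447, 64.1103, 2.004, 0.0081, -63.143]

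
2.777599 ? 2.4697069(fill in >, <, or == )>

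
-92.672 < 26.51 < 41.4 True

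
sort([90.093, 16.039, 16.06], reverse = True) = [90.093, 16.06, 16.039]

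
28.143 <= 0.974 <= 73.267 False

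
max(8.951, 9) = 9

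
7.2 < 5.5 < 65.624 False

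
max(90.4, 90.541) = 90.541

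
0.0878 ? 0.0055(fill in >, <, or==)>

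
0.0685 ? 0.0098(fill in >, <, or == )>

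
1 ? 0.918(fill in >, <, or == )>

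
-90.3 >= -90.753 True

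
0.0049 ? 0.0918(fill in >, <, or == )<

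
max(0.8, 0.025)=0.8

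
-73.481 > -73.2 False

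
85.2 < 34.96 False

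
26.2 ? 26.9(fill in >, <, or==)<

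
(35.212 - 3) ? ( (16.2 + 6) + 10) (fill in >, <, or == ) >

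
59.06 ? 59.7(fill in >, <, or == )<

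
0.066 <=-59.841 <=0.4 False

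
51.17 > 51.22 False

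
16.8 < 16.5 False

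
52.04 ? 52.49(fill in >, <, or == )<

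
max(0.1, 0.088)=0.1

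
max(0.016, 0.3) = 0.3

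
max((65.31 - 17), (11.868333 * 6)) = 71.209998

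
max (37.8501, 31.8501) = 37.8501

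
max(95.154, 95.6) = 95.6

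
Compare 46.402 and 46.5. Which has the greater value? 46.5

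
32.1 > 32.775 False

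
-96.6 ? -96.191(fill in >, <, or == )<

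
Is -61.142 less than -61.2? No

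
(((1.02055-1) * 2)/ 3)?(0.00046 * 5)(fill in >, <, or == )>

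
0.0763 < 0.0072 False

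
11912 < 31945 True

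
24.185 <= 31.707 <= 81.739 True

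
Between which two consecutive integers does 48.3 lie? 48 and 49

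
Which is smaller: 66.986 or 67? 66.986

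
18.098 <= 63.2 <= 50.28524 False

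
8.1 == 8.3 False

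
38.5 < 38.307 False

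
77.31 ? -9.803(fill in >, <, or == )>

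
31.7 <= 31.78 True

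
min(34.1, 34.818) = 34.1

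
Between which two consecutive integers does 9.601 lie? 9 and 10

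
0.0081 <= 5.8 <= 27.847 True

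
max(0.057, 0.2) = 0.2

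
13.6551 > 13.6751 False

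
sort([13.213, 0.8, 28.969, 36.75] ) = [0.8, 13.213, 28.969, 36.75]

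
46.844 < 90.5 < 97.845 True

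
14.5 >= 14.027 True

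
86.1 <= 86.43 True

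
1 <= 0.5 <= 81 False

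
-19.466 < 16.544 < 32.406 True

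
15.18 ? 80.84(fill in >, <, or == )<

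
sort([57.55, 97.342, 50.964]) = [50.964, 57.55, 97.342]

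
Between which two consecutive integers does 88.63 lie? 88 and 89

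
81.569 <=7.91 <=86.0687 False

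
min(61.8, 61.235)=61.235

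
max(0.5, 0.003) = 0.5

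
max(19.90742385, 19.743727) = 19.90742385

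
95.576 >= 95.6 False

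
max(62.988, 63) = 63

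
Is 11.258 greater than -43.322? Yes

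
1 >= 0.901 True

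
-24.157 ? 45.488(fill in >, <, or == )<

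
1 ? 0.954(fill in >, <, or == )>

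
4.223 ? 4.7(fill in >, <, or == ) <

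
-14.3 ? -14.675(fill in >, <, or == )>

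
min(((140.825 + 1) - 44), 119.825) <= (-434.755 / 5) False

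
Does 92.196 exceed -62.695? Yes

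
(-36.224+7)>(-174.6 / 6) False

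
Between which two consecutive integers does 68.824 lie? 68 and 69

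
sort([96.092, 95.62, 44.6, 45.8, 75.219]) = [44.6, 45.8, 75.219, 95.62, 96.092]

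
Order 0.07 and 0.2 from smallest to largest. 0.07, 0.2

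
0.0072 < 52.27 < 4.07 False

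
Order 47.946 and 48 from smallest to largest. 47.946, 48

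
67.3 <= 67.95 True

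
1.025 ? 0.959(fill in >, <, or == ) >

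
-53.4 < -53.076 True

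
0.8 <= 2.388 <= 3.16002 True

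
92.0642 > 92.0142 True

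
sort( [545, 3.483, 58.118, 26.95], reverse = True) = [545, 58.118, 26.95, 3.483]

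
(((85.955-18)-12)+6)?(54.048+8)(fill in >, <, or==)<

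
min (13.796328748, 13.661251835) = 13.661251835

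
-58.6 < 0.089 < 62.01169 True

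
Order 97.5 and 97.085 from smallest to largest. 97.085, 97.5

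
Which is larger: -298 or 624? 624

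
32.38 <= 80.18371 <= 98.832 True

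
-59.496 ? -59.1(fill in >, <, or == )<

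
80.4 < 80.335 False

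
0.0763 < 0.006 False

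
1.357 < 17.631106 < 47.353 True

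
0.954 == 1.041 False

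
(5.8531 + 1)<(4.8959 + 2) True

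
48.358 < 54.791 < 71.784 True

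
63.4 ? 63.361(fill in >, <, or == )>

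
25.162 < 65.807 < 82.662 True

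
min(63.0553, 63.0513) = 63.0513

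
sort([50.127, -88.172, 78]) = [-88.172, 50.127, 78]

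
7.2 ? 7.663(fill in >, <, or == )<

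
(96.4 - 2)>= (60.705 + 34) False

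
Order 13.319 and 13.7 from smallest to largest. 13.319, 13.7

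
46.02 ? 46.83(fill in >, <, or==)<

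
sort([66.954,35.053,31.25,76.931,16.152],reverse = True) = [76.931,66.954,35.053,31.25,16.152]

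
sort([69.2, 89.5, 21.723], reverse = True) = [89.5, 69.2, 21.723]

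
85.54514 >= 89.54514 False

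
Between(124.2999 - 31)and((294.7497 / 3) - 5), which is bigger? (124.2999 - 31)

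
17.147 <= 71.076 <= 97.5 True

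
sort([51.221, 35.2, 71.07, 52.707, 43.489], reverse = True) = [71.07, 52.707, 51.221, 43.489, 35.2]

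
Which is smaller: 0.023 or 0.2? 0.023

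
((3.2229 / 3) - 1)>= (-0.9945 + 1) True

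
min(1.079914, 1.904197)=1.079914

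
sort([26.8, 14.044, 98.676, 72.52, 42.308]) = [14.044, 26.8, 42.308, 72.52, 98.676]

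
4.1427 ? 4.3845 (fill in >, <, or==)<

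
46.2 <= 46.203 True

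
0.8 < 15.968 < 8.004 False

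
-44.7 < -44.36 True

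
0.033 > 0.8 False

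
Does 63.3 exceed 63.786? No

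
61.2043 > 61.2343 False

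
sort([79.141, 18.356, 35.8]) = [18.356, 35.8, 79.141]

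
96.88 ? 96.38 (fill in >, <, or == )>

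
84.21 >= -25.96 True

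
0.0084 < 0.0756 True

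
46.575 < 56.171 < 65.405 True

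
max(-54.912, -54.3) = -54.3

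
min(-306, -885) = -885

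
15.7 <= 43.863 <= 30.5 False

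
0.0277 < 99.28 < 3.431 False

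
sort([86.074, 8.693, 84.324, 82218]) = [8.693, 84.324, 86.074, 82218]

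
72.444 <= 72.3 False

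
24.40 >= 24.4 True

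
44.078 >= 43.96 True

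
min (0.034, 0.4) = 0.034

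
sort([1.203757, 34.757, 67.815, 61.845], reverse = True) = [67.815, 61.845, 34.757, 1.203757]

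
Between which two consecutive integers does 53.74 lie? 53 and 54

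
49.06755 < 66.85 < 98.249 True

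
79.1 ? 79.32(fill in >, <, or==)<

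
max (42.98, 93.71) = 93.71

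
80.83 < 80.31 False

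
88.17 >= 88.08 True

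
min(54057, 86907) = 54057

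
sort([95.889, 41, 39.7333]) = [39.7333, 41, 95.889]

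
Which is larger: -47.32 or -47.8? -47.32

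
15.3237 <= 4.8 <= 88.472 False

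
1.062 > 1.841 False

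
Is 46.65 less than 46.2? No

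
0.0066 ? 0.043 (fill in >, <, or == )<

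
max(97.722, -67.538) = 97.722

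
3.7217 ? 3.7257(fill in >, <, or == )<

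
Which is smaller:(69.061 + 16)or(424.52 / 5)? (424.52 / 5)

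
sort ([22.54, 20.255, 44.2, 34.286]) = [20.255, 22.54, 34.286, 44.2]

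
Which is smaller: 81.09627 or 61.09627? 61.09627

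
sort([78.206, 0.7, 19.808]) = [0.7, 19.808, 78.206]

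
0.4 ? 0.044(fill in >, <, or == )>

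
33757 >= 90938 False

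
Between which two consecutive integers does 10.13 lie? 10 and 11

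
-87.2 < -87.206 False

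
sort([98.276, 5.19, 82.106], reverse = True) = [98.276, 82.106, 5.19]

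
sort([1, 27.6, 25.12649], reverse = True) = [27.6, 25.12649, 1]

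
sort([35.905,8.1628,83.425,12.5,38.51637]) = [8.1628,12.5,35.905,38.51637,83.425]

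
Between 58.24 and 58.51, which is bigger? 58.51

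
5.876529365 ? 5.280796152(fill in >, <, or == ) >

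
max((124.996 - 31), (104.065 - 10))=94.065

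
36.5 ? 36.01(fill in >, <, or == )>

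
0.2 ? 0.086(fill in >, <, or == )>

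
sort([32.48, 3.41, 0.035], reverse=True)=[32.48, 3.41, 0.035]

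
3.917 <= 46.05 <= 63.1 True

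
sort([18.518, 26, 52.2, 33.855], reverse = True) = [52.2, 33.855, 26, 18.518]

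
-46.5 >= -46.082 False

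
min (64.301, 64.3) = 64.3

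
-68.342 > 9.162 False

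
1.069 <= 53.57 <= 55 True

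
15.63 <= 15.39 False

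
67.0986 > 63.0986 True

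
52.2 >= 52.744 False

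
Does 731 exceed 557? Yes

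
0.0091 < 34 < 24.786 False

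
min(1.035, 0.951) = 0.951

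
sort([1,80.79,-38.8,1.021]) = [-38.8,1,1.021,80.79]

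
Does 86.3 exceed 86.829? No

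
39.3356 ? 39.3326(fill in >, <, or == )>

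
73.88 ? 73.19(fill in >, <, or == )>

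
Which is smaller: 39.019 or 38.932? 38.932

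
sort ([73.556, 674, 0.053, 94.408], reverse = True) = [674, 94.408, 73.556, 0.053]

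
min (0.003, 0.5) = 0.003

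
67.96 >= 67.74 True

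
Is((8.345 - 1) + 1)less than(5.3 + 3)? No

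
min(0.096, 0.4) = 0.096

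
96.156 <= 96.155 False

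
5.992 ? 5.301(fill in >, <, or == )>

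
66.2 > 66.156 True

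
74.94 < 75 True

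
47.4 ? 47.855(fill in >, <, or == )<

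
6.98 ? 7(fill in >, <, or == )<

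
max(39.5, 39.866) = 39.866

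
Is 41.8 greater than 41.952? No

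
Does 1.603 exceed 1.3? Yes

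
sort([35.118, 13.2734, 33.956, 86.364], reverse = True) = [86.364, 35.118, 33.956, 13.2734]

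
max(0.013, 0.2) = 0.2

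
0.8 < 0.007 False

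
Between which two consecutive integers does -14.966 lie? -15 and -14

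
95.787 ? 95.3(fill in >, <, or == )>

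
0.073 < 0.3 True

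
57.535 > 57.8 False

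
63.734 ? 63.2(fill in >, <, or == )>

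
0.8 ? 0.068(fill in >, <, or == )>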